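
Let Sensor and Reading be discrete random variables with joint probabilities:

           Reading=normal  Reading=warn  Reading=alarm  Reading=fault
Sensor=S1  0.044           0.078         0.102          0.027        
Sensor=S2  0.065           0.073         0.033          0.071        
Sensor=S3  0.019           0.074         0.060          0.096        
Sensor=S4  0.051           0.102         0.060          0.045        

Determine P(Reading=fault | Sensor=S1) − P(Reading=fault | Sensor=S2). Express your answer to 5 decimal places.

P(Sensor=S1) = 0.044 + 0.078 + 0.102 + 0.027 = 0.251; P(Reading=fault | Sensor=S1) = 0.027/0.251 = 0.107570.
P(Sensor=S2) = 0.065 + 0.073 + 0.033 + 0.071 = 0.242; P(Reading=fault | Sensor=S2) = 0.071/0.242 = 0.293388.
Difference = -0.18582.

-0.18582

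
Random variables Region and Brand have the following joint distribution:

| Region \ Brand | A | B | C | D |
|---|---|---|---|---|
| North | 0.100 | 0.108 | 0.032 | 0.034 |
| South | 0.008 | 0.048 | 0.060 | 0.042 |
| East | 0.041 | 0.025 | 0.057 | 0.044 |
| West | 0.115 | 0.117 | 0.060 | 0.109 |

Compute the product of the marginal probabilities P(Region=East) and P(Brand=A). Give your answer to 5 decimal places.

P(Region=East) = 0.041 + 0.025 + 0.057 + 0.044 = 0.167.
P(Brand=A) = 0.100 + 0.008 + 0.041 + 0.115 = 0.264.
Product: 0.167 × 0.264 = 0.04409.

0.04409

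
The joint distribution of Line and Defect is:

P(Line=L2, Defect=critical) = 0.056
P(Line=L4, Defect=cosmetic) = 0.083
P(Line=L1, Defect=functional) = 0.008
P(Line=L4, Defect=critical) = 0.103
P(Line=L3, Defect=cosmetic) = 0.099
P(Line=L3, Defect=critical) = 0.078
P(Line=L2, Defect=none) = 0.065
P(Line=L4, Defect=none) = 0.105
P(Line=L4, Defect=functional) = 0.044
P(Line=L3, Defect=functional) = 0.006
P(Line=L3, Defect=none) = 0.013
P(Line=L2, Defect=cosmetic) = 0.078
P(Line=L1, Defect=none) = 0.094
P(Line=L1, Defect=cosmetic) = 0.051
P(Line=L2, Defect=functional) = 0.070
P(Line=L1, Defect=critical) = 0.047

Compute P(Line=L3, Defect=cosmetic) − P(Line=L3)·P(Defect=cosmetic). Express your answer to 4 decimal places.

0.0380

P(Line=L3) = 0.013 + 0.099 + 0.006 + 0.078 = 0.196.
P(Defect=cosmetic) = 0.051 + 0.078 + 0.099 + 0.083 = 0.311.
P(Line=L3, Defect=cosmetic) − P(Line=L3)P(Defect=cosmetic) = 0.099 − 0.196×0.311 = 0.0380.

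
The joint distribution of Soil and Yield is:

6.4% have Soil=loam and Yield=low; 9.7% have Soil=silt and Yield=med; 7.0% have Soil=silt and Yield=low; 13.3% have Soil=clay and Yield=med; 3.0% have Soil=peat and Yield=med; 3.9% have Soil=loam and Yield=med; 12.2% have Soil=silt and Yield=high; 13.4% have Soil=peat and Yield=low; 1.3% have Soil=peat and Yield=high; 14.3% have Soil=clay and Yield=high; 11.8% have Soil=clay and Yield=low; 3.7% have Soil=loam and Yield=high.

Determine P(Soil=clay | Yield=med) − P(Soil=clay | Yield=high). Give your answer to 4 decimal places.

P(Yield=med) = 0.039 + 0.133 + 0.097 + 0.030 = 0.299; P(Soil=clay | Yield=med) = 0.133/0.299 = 0.44482.
P(Yield=high) = 0.037 + 0.143 + 0.122 + 0.013 = 0.315; P(Soil=clay | Yield=high) = 0.143/0.315 = 0.45397.
Difference = -0.0092.

-0.0092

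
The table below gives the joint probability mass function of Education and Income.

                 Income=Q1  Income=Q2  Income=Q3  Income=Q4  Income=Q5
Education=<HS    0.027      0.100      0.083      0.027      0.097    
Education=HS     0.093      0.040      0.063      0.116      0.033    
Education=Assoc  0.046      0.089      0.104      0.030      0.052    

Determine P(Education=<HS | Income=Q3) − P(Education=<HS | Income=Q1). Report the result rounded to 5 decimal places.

0.16935

P(Income=Q3) = 0.083 + 0.063 + 0.104 = 0.250; P(Education=<HS | Income=Q3) = 0.083/0.250 = 0.332000.
P(Income=Q1) = 0.027 + 0.093 + 0.046 = 0.166; P(Education=<HS | Income=Q1) = 0.027/0.166 = 0.162651.
Difference = 0.16935.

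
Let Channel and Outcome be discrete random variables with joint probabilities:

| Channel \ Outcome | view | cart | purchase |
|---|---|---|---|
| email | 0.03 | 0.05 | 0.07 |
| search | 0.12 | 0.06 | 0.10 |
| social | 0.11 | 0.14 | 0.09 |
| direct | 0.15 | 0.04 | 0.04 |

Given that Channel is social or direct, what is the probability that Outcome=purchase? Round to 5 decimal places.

P(Channel=social) = 0.11 + 0.14 + 0.09 = 0.34.
P(Channel=direct) = 0.15 + 0.04 + 0.04 = 0.23.
P(Channel ∈ {social, direct}) = 0.34 + 0.23 = 0.57; P(Outcome=purchase, Channel ∈ {social, direct}) = 0.09 + 0.04 = 0.13.
P(Outcome=purchase | Channel ∈ {social, direct}) = 0.13/0.57 = 0.22807.

0.22807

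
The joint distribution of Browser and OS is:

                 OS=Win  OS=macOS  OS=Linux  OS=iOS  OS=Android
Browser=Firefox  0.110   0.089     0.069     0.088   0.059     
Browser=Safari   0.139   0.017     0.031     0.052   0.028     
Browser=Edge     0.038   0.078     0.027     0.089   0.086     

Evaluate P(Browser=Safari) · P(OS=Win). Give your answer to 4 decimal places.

P(Browser=Safari) = 0.139 + 0.017 + 0.031 + 0.052 + 0.028 = 0.267.
P(OS=Win) = 0.110 + 0.139 + 0.038 = 0.287.
Product: 0.267 × 0.287 = 0.0766.

0.0766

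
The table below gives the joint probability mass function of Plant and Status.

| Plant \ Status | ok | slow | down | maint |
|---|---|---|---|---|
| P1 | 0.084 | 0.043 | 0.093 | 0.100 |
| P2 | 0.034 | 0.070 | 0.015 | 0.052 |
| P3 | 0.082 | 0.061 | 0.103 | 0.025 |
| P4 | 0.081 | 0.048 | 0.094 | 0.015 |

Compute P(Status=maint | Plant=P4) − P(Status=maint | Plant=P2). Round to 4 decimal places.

-0.2411

P(Plant=P4) = 0.081 + 0.048 + 0.094 + 0.015 = 0.238; P(Status=maint | Plant=P4) = 0.015/0.238 = 0.06303.
P(Plant=P2) = 0.034 + 0.070 + 0.015 + 0.052 = 0.171; P(Status=maint | Plant=P2) = 0.052/0.171 = 0.30409.
Difference = -0.2411.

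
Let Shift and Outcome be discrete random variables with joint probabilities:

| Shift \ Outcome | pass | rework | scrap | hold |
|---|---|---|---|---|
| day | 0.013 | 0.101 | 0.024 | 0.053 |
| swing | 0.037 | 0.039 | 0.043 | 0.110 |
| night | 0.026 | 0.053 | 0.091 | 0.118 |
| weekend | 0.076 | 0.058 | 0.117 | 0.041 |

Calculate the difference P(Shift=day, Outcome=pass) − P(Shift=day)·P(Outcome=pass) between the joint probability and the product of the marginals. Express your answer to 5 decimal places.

-0.01603

P(Shift=day) = 0.013 + 0.101 + 0.024 + 0.053 = 0.191.
P(Outcome=pass) = 0.013 + 0.037 + 0.026 + 0.076 = 0.152.
P(Shift=day, Outcome=pass) − P(Shift=day)P(Outcome=pass) = 0.013 − 0.191×0.152 = -0.01603.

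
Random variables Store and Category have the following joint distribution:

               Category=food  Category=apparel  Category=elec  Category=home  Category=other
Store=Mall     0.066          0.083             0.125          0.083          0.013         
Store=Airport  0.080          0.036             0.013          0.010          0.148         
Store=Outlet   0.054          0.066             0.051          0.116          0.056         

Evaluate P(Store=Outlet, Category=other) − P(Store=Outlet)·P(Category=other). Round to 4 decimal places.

P(Store=Outlet) = 0.054 + 0.066 + 0.051 + 0.116 + 0.056 = 0.343.
P(Category=other) = 0.013 + 0.148 + 0.056 = 0.217.
P(Store=Outlet, Category=other) − P(Store=Outlet)P(Category=other) = 0.056 − 0.343×0.217 = -0.0184.

-0.0184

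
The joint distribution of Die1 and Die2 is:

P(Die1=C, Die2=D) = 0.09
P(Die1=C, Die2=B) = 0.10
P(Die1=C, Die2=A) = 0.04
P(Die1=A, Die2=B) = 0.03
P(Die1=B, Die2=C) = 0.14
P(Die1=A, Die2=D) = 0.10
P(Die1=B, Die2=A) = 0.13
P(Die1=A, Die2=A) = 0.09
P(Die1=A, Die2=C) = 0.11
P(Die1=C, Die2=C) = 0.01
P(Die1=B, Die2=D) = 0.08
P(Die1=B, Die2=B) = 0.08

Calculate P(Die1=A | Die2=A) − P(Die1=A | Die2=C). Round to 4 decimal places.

P(Die2=A) = 0.09 + 0.13 + 0.04 = 0.26; P(Die1=A | Die2=A) = 0.09/0.26 = 0.34615.
P(Die2=C) = 0.11 + 0.14 + 0.01 = 0.26; P(Die1=A | Die2=C) = 0.11/0.26 = 0.42308.
Difference = -0.0769.

-0.0769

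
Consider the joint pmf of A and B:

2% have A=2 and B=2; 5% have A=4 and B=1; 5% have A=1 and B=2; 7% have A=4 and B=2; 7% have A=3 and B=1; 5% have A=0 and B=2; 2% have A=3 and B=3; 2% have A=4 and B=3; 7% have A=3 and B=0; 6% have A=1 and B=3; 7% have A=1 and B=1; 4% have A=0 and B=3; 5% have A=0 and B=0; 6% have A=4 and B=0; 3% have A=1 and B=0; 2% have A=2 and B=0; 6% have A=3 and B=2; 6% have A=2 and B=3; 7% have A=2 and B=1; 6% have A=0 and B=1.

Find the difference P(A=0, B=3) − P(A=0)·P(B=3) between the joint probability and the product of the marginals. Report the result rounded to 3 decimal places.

P(A=0) = 0.05 + 0.06 + 0.05 + 0.04 = 0.20.
P(B=3) = 0.04 + 0.06 + 0.06 + 0.02 + 0.02 = 0.20.
P(A=0, B=3) − P(A=0)P(B=3) = 0.04 − 0.20×0.20 = 0.000.

0.000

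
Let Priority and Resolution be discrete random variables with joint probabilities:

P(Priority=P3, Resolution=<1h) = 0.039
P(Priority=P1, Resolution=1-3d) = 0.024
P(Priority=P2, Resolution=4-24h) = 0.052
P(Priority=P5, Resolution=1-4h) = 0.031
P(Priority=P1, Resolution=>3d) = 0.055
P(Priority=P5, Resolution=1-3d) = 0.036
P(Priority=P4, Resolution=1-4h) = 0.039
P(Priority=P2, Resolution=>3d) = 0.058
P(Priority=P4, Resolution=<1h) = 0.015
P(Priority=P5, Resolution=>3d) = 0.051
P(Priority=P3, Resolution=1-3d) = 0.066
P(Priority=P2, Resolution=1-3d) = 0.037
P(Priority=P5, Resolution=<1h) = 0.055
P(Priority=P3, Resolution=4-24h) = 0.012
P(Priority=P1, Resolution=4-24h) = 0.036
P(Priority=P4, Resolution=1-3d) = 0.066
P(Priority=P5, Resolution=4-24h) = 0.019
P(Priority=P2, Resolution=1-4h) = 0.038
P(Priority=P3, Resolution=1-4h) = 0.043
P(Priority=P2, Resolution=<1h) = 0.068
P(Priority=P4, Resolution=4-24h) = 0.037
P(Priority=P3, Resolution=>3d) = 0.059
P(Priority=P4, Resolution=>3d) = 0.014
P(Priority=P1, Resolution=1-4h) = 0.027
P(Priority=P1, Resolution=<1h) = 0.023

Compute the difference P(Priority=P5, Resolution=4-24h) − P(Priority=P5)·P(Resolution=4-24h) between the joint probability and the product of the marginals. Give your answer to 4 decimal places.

-0.0110

P(Priority=P5) = 0.055 + 0.031 + 0.019 + 0.036 + 0.051 = 0.192.
P(Resolution=4-24h) = 0.036 + 0.052 + 0.012 + 0.037 + 0.019 = 0.156.
P(Priority=P5, Resolution=4-24h) − P(Priority=P5)P(Resolution=4-24h) = 0.019 − 0.192×0.156 = -0.0110.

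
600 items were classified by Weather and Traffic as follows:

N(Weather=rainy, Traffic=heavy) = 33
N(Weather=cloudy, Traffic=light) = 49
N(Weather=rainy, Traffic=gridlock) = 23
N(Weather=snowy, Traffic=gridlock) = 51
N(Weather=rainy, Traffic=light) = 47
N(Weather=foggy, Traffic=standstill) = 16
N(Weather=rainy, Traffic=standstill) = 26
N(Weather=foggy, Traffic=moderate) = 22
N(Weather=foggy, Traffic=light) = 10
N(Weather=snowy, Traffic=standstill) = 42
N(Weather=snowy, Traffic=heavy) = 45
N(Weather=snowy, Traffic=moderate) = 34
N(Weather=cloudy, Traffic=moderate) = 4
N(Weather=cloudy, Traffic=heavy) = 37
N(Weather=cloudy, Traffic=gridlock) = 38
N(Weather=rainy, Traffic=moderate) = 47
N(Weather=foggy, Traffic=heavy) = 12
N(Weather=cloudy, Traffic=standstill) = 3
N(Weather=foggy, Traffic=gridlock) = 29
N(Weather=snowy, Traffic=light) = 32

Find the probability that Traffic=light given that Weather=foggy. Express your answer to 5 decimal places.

0.11236

Total with Weather=foggy: 10 + 22 + 12 + 29 + 16 = 89.
P(Traffic=light | Weather=foggy) = 10/89 = 0.11236.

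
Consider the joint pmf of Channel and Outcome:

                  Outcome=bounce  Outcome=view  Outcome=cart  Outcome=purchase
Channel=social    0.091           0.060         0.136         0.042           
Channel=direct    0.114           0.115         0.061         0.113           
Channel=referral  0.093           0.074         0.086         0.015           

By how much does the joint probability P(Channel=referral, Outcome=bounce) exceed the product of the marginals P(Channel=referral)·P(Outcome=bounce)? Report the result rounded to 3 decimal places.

0.013

P(Channel=referral) = 0.093 + 0.074 + 0.086 + 0.015 = 0.268.
P(Outcome=bounce) = 0.091 + 0.114 + 0.093 = 0.298.
P(Channel=referral, Outcome=bounce) − P(Channel=referral)P(Outcome=bounce) = 0.093 − 0.268×0.298 = 0.013.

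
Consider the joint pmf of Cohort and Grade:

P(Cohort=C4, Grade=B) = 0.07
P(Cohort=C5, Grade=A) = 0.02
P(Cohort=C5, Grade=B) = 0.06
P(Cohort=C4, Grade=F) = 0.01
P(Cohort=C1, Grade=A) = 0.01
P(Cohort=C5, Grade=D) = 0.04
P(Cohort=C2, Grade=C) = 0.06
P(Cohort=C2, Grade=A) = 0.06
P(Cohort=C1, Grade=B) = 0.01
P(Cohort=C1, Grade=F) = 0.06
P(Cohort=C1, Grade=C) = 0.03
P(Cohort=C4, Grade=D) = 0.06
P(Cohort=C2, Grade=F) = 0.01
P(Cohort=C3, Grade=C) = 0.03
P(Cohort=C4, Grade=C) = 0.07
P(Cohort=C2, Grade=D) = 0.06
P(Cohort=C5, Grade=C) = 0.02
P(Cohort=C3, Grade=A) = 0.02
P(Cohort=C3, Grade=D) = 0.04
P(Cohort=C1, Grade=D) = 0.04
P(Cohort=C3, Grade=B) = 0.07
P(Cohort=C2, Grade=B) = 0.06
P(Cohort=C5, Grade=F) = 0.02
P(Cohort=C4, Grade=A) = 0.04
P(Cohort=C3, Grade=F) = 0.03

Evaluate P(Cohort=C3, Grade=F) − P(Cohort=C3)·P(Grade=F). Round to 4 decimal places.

P(Cohort=C3) = 0.02 + 0.07 + 0.03 + 0.04 + 0.03 = 0.19.
P(Grade=F) = 0.06 + 0.01 + 0.03 + 0.01 + 0.02 = 0.13.
P(Cohort=C3, Grade=F) − P(Cohort=C3)P(Grade=F) = 0.03 − 0.19×0.13 = 0.0053.

0.0053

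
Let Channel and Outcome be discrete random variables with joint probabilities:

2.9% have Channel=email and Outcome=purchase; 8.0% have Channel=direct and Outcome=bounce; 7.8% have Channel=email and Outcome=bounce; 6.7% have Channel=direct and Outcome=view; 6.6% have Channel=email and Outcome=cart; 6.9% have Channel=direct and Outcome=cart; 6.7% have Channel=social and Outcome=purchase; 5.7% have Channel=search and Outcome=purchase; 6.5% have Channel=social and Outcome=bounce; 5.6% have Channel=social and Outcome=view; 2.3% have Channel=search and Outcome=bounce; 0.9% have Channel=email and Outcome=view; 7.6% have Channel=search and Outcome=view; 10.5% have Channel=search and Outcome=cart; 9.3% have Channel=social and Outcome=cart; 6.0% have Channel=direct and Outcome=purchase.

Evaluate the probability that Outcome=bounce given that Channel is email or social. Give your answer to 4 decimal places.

0.3089

P(Channel=email) = 0.078 + 0.009 + 0.066 + 0.029 = 0.182.
P(Channel=social) = 0.065 + 0.056 + 0.093 + 0.067 = 0.281.
P(Channel ∈ {email, social}) = 0.182 + 0.281 = 0.463; P(Outcome=bounce, Channel ∈ {email, social}) = 0.078 + 0.065 = 0.143.
P(Outcome=bounce | Channel ∈ {email, social}) = 0.143/0.463 = 0.3089.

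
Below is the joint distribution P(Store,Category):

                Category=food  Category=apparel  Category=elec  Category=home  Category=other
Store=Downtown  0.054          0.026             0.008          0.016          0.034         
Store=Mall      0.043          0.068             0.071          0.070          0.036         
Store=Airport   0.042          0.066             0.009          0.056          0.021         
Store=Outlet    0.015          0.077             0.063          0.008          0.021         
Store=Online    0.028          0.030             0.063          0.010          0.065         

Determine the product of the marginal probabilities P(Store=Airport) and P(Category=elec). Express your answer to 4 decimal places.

P(Store=Airport) = 0.042 + 0.066 + 0.009 + 0.056 + 0.021 = 0.194.
P(Category=elec) = 0.008 + 0.071 + 0.009 + 0.063 + 0.063 = 0.214.
Product: 0.194 × 0.214 = 0.0415.

0.0415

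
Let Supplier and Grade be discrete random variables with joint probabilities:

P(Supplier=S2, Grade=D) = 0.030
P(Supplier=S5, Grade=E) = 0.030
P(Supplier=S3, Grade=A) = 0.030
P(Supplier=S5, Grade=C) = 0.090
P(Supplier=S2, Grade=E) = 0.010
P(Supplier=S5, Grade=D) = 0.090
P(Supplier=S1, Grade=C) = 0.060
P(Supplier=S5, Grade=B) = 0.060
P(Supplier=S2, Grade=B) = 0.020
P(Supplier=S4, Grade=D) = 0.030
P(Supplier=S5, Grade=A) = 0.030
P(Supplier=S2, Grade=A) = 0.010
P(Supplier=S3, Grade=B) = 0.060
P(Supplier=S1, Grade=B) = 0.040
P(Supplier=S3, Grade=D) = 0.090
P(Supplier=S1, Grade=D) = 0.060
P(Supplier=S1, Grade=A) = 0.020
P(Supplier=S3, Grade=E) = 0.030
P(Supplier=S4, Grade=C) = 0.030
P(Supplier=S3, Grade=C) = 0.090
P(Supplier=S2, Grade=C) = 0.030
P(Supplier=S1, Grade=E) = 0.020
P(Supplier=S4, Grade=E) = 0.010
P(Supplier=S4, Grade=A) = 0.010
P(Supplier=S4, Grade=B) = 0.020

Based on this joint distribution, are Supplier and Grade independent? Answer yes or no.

yes

Every cell satisfies P(Supplier,Grade) = P(Supplier)·P(Grade). For instance P(Supplier=S1) = 0.200, P(Grade=D) = 0.300, and 0.200×0.300 = 0.060 matches the joint entry. So Supplier and Grade are independent.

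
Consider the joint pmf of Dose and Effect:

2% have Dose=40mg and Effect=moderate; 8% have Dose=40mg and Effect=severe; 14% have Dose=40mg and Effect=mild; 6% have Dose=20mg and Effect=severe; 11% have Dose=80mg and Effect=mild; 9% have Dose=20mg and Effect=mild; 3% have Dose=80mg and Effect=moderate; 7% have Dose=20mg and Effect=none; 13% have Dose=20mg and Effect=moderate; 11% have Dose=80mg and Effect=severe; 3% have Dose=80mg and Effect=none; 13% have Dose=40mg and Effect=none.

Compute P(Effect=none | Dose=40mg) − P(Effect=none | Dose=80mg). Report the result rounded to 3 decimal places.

P(Dose=40mg) = 0.13 + 0.14 + 0.02 + 0.08 = 0.37; P(Effect=none | Dose=40mg) = 0.13/0.37 = 0.3514.
P(Dose=80mg) = 0.03 + 0.11 + 0.03 + 0.11 = 0.28; P(Effect=none | Dose=80mg) = 0.03/0.28 = 0.1071.
Difference = 0.244.

0.244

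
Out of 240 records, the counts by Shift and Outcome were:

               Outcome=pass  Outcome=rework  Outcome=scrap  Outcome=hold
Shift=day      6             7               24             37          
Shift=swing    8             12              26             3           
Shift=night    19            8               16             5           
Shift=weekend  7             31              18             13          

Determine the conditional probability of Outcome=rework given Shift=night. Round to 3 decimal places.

Total with Shift=night: 19 + 8 + 16 + 5 = 48.
P(Outcome=rework | Shift=night) = 8/48 = 0.167.

0.167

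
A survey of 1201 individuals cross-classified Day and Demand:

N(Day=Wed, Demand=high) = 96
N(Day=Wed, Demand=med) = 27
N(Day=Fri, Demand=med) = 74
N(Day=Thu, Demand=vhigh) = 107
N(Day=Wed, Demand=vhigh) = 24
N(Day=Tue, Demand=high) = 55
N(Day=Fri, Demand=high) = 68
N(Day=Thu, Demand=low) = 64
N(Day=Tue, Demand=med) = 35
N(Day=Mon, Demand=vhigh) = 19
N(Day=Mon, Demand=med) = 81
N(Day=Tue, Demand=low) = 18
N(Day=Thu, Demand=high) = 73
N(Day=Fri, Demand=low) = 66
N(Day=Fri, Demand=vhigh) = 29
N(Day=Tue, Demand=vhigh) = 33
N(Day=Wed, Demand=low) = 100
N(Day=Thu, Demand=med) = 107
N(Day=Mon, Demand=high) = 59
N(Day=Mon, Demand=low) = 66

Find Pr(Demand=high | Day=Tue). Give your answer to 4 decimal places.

Total with Day=Tue: 18 + 35 + 55 + 33 = 141.
P(Demand=high | Day=Tue) = 55/141 = 0.3901.

0.3901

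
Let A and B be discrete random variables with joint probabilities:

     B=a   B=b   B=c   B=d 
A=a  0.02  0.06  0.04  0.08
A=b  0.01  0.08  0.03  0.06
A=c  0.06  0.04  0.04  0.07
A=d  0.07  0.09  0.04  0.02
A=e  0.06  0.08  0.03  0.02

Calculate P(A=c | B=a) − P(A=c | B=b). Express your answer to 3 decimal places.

0.158

P(B=a) = 0.02 + 0.01 + 0.06 + 0.07 + 0.06 = 0.22; P(A=c | B=a) = 0.06/0.22 = 0.2727.
P(B=b) = 0.06 + 0.08 + 0.04 + 0.09 + 0.08 = 0.35; P(A=c | B=b) = 0.04/0.35 = 0.1143.
Difference = 0.158.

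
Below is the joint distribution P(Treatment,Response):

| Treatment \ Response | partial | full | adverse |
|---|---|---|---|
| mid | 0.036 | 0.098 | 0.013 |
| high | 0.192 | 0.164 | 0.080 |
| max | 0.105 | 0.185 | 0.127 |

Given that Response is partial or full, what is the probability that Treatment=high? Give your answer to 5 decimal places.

0.45641

P(Response=partial) = 0.036 + 0.192 + 0.105 = 0.333.
P(Response=full) = 0.098 + 0.164 + 0.185 = 0.447.
P(Response ∈ {partial, full}) = 0.333 + 0.447 = 0.780; P(Treatment=high, Response ∈ {partial, full}) = 0.192 + 0.164 = 0.356.
P(Treatment=high | Response ∈ {partial, full}) = 0.356/0.780 = 0.45641.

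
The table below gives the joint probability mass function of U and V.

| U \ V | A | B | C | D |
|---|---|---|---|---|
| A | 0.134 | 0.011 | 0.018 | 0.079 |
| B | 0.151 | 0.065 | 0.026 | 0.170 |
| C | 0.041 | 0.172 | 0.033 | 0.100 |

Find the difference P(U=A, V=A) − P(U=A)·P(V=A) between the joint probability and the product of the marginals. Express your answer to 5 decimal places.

P(U=A) = 0.134 + 0.011 + 0.018 + 0.079 = 0.242.
P(V=A) = 0.134 + 0.151 + 0.041 = 0.326.
P(U=A, V=A) − P(U=A)P(V=A) = 0.134 − 0.242×0.326 = 0.05511.

0.05511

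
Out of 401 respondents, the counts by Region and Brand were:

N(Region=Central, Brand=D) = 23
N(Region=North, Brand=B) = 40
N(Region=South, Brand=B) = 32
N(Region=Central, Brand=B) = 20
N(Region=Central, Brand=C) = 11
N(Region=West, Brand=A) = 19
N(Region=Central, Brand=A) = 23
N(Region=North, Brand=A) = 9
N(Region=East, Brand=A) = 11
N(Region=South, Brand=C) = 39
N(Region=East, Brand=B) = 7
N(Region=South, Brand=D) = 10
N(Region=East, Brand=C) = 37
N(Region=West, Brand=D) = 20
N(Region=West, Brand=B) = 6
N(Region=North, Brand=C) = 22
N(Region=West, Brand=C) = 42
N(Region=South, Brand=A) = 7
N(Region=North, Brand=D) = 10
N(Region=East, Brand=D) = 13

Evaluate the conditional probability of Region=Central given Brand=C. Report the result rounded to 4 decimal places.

Total with Brand=C: 22 + 39 + 37 + 42 + 11 = 151.
P(Region=Central | Brand=C) = 11/151 = 0.0728.

0.0728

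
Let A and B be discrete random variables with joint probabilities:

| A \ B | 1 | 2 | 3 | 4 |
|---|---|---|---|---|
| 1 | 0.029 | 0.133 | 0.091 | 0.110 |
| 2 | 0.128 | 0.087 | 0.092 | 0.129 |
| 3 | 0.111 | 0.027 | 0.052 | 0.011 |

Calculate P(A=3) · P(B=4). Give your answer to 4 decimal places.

P(A=3) = 0.111 + 0.027 + 0.052 + 0.011 = 0.201.
P(B=4) = 0.110 + 0.129 + 0.011 = 0.250.
Product: 0.201 × 0.250 = 0.0503.

0.0503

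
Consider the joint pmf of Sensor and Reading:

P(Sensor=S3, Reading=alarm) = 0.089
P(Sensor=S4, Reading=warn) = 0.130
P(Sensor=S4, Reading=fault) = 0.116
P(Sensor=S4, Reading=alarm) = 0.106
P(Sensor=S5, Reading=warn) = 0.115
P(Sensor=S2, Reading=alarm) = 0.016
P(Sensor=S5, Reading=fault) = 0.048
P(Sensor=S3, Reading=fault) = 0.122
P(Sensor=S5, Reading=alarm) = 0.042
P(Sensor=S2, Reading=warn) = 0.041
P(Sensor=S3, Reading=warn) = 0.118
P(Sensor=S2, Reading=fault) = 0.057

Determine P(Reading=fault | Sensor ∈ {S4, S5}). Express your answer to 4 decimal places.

0.2944

P(Sensor=S4) = 0.130 + 0.106 + 0.116 = 0.352.
P(Sensor=S5) = 0.115 + 0.042 + 0.048 = 0.205.
P(Sensor ∈ {S4, S5}) = 0.352 + 0.205 = 0.557; P(Reading=fault, Sensor ∈ {S4, S5}) = 0.116 + 0.048 = 0.164.
P(Reading=fault | Sensor ∈ {S4, S5}) = 0.164/0.557 = 0.2944.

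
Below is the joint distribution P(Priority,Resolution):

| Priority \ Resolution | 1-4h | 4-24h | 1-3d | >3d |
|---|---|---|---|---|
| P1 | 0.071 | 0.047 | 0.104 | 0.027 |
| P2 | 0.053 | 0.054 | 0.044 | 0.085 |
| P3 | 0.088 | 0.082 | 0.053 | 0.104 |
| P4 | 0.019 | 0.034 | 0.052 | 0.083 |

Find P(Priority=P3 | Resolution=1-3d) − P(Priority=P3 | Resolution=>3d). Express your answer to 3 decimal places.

-0.138

P(Resolution=1-3d) = 0.104 + 0.044 + 0.053 + 0.052 = 0.253; P(Priority=P3 | Resolution=1-3d) = 0.053/0.253 = 0.2095.
P(Resolution=>3d) = 0.027 + 0.085 + 0.104 + 0.083 = 0.299; P(Priority=P3 | Resolution=>3d) = 0.104/0.299 = 0.3478.
Difference = -0.138.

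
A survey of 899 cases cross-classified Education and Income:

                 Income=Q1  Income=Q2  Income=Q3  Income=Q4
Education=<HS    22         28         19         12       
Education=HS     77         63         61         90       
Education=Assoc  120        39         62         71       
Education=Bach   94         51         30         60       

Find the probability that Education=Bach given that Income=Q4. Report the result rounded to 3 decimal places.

0.258

Total with Income=Q4: 12 + 90 + 71 + 60 = 233.
P(Education=Bach | Income=Q4) = 60/233 = 0.258.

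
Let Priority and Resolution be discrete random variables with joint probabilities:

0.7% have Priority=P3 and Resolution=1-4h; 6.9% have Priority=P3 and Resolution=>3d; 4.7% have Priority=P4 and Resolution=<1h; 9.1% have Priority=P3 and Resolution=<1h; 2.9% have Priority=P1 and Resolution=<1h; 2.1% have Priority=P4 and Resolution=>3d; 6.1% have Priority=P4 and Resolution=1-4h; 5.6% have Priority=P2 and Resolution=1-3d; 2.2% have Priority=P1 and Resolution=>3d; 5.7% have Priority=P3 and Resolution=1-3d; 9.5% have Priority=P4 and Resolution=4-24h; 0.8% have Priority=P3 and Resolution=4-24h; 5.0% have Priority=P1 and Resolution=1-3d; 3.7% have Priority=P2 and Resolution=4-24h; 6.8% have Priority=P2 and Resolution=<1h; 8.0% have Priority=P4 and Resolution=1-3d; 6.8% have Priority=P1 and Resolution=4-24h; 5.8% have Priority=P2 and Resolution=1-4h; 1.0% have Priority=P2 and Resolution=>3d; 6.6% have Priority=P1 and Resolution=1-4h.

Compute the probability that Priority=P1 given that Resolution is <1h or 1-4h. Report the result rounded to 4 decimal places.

0.2225

P(Resolution=<1h) = 0.029 + 0.068 + 0.091 + 0.047 = 0.235.
P(Resolution=1-4h) = 0.066 + 0.058 + 0.007 + 0.061 = 0.192.
P(Resolution ∈ {<1h, 1-4h}) = 0.235 + 0.192 = 0.427; P(Priority=P1, Resolution ∈ {<1h, 1-4h}) = 0.029 + 0.066 = 0.095.
P(Priority=P1 | Resolution ∈ {<1h, 1-4h}) = 0.095/0.427 = 0.2225.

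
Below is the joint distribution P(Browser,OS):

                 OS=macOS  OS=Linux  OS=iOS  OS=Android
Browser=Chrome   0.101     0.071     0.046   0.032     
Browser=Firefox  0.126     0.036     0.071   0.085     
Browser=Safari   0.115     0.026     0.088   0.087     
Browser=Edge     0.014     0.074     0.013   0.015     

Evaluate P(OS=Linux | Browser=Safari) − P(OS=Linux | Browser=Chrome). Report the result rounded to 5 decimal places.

P(Browser=Safari) = 0.115 + 0.026 + 0.088 + 0.087 = 0.316; P(OS=Linux | Browser=Safari) = 0.026/0.316 = 0.082278.
P(Browser=Chrome) = 0.101 + 0.071 + 0.046 + 0.032 = 0.250; P(OS=Linux | Browser=Chrome) = 0.071/0.250 = 0.284000.
Difference = -0.20172.

-0.20172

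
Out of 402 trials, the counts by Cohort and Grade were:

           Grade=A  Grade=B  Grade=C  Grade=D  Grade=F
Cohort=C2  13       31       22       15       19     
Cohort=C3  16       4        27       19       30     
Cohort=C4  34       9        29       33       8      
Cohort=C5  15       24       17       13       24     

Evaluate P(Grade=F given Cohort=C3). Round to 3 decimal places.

0.313

Total with Cohort=C3: 16 + 4 + 27 + 19 + 30 = 96.
P(Grade=F | Cohort=C3) = 30/96 = 0.313.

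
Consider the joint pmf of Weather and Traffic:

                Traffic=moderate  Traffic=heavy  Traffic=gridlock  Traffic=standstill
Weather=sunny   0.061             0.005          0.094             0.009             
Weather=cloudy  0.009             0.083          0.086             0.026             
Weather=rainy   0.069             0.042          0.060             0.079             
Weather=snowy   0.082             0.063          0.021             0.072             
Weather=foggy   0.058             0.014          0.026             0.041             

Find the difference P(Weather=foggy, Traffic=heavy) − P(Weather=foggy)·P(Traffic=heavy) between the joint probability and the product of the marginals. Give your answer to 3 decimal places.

P(Weather=foggy) = 0.058 + 0.014 + 0.026 + 0.041 = 0.139.
P(Traffic=heavy) = 0.005 + 0.083 + 0.042 + 0.063 + 0.014 = 0.207.
P(Weather=foggy, Traffic=heavy) − P(Weather=foggy)P(Traffic=heavy) = 0.014 − 0.139×0.207 = -0.015.

-0.015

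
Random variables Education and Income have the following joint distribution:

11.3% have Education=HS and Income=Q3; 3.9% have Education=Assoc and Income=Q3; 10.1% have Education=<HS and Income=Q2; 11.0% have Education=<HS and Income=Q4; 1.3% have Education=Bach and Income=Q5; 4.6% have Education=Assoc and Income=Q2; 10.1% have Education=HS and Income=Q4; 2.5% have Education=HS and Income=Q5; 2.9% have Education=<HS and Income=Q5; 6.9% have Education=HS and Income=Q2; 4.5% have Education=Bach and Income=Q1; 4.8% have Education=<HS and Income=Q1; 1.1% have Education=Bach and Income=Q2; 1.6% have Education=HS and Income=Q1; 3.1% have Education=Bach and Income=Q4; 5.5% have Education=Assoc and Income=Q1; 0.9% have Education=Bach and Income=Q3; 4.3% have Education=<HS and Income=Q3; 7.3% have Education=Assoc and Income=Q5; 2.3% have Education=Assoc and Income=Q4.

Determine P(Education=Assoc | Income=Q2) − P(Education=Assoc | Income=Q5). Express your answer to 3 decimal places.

-0.319

P(Income=Q2) = 0.101 + 0.069 + 0.046 + 0.011 = 0.227; P(Education=Assoc | Income=Q2) = 0.046/0.227 = 0.2026.
P(Income=Q5) = 0.029 + 0.025 + 0.073 + 0.013 = 0.140; P(Education=Assoc | Income=Q5) = 0.073/0.140 = 0.5214.
Difference = -0.319.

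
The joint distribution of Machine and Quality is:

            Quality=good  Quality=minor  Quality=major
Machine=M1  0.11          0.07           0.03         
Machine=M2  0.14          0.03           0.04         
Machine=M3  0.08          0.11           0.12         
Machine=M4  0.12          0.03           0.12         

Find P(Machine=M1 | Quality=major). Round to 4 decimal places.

0.0968

P(Quality=major) = 0.03 + 0.04 + 0.12 + 0.12 = 0.31.
P(Machine=M1 | Quality=major) = 0.03/0.31 = 0.0968.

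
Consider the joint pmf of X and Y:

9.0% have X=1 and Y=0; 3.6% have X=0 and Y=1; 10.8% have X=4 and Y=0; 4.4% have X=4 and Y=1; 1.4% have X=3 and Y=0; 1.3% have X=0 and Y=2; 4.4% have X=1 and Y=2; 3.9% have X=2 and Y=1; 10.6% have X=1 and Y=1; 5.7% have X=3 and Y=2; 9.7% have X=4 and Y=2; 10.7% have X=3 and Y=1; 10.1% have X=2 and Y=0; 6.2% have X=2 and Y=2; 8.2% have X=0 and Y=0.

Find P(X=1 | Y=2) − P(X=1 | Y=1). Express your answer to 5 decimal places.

-0.15810

P(Y=2) = 0.013 + 0.044 + 0.062 + 0.057 + 0.097 = 0.273; P(X=1 | Y=2) = 0.044/0.273 = 0.161172.
P(Y=1) = 0.036 + 0.106 + 0.039 + 0.107 + 0.044 = 0.332; P(X=1 | Y=1) = 0.106/0.332 = 0.319277.
Difference = -0.15810.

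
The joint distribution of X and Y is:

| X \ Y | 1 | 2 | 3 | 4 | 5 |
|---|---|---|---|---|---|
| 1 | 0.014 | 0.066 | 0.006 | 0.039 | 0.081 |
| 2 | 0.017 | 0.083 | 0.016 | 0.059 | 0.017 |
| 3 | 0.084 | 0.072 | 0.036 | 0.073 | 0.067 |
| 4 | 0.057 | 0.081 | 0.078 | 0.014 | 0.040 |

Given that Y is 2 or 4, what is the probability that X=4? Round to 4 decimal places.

0.1951

P(Y=2) = 0.066 + 0.083 + 0.072 + 0.081 = 0.302.
P(Y=4) = 0.039 + 0.059 + 0.073 + 0.014 = 0.185.
P(Y ∈ {2, 4}) = 0.302 + 0.185 = 0.487; P(X=4, Y ∈ {2, 4}) = 0.081 + 0.014 = 0.095.
P(X=4 | Y ∈ {2, 4}) = 0.095/0.487 = 0.1951.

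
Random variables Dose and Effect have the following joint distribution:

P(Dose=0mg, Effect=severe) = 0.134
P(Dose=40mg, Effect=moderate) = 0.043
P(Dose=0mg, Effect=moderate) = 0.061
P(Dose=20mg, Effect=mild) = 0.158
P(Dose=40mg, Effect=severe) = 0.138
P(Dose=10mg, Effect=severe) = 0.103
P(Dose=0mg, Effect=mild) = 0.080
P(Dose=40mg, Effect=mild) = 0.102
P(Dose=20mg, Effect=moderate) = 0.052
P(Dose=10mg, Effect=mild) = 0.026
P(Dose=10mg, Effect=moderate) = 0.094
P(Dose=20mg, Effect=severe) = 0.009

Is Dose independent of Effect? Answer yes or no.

no

P(Dose=20mg) = 0.219 and P(Effect=mild) = 0.366, so their product is 0.08015, but P(Dose=20mg, Effect=mild) = 0.158. Since these differ, Dose and Effect are not independent.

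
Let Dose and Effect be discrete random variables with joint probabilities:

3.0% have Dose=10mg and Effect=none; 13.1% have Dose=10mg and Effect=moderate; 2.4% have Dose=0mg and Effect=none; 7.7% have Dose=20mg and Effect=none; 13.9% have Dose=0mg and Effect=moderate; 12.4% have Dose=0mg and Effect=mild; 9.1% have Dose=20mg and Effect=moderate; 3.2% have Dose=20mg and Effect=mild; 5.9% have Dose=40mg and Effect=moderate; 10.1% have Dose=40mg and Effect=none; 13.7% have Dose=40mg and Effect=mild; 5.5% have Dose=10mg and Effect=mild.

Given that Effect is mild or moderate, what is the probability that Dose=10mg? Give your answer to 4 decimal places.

P(Effect=mild) = 0.124 + 0.055 + 0.032 + 0.137 = 0.348.
P(Effect=moderate) = 0.139 + 0.131 + 0.091 + 0.059 = 0.420.
P(Effect ∈ {mild, moderate}) = 0.348 + 0.420 = 0.768; P(Dose=10mg, Effect ∈ {mild, moderate}) = 0.055 + 0.131 = 0.186.
P(Dose=10mg | Effect ∈ {mild, moderate}) = 0.186/0.768 = 0.2422.

0.2422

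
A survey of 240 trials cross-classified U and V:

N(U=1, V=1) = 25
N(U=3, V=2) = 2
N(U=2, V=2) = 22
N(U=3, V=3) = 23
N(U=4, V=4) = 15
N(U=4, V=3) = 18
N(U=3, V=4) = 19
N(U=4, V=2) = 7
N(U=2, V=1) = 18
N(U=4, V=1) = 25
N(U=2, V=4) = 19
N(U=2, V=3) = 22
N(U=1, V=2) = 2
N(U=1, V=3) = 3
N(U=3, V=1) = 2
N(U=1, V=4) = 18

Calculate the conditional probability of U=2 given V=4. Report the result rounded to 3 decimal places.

Total with V=4: 18 + 19 + 19 + 15 = 71.
P(U=2 | V=4) = 19/71 = 0.268.

0.268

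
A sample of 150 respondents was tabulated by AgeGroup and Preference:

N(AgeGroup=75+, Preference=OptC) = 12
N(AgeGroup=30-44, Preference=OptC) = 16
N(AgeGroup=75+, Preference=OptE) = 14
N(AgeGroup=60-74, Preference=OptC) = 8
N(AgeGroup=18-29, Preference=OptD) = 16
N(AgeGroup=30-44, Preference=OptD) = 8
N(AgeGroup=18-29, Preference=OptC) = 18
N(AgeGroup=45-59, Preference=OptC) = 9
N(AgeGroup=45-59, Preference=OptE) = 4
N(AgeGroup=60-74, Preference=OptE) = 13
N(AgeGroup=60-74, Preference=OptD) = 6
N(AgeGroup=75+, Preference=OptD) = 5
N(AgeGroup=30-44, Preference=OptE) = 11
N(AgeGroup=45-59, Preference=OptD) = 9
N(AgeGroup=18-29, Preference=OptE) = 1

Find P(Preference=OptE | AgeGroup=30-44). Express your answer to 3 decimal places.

Total with AgeGroup=30-44: 16 + 8 + 11 = 35.
P(Preference=OptE | AgeGroup=30-44) = 11/35 = 0.314.

0.314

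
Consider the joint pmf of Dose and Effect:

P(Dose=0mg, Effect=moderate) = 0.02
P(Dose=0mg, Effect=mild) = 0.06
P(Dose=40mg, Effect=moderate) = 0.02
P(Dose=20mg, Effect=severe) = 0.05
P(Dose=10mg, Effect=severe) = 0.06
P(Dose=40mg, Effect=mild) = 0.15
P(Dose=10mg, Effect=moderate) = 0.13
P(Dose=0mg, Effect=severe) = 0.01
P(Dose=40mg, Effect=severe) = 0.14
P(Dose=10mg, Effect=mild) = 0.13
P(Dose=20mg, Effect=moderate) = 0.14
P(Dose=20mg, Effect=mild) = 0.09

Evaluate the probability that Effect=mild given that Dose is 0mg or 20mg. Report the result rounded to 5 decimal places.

0.40541

P(Dose=0mg) = 0.06 + 0.02 + 0.01 = 0.09.
P(Dose=20mg) = 0.09 + 0.14 + 0.05 = 0.28.
P(Dose ∈ {0mg, 20mg}) = 0.09 + 0.28 = 0.37; P(Effect=mild, Dose ∈ {0mg, 20mg}) = 0.06 + 0.09 = 0.15.
P(Effect=mild | Dose ∈ {0mg, 20mg}) = 0.15/0.37 = 0.40541.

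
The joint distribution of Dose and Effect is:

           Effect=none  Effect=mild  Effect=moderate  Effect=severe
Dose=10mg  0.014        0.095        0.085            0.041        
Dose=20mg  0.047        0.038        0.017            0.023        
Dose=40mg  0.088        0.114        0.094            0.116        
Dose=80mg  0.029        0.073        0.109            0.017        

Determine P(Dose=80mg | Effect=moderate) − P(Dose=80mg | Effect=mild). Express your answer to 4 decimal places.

0.1293

P(Effect=moderate) = 0.085 + 0.017 + 0.094 + 0.109 = 0.305; P(Dose=80mg | Effect=moderate) = 0.109/0.305 = 0.35738.
P(Effect=mild) = 0.095 + 0.038 + 0.114 + 0.073 = 0.320; P(Dose=80mg | Effect=mild) = 0.073/0.320 = 0.22813.
Difference = 0.1293.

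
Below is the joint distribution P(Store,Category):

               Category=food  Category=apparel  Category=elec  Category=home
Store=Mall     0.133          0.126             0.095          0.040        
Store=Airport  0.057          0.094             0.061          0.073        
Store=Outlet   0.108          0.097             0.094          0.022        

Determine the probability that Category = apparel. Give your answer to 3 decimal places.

P(Category=apparel) = 0.126 + 0.094 + 0.097 = 0.317.

0.317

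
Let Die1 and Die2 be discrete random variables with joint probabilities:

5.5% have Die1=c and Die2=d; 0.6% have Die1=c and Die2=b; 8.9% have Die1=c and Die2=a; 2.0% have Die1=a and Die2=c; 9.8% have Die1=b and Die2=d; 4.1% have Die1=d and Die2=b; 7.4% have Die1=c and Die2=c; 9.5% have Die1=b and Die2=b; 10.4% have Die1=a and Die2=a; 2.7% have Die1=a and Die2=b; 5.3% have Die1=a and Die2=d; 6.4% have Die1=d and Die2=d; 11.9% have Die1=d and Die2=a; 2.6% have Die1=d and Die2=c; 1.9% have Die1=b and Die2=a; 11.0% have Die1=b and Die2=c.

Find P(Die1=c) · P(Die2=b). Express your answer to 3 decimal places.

0.038

P(Die1=c) = 0.089 + 0.006 + 0.074 + 0.055 = 0.224.
P(Die2=b) = 0.027 + 0.095 + 0.006 + 0.041 = 0.169.
Product: 0.224 × 0.169 = 0.038.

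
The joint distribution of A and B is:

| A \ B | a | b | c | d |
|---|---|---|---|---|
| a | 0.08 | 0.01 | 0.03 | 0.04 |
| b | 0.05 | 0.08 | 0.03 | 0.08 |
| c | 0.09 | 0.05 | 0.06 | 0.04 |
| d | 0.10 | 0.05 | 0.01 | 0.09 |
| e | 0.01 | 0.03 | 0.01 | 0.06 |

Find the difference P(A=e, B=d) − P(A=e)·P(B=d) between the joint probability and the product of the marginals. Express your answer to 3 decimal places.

0.026

P(A=e) = 0.01 + 0.03 + 0.01 + 0.06 = 0.11.
P(B=d) = 0.04 + 0.08 + 0.04 + 0.09 + 0.06 = 0.31.
P(A=e, B=d) − P(A=e)P(B=d) = 0.06 − 0.11×0.31 = 0.026.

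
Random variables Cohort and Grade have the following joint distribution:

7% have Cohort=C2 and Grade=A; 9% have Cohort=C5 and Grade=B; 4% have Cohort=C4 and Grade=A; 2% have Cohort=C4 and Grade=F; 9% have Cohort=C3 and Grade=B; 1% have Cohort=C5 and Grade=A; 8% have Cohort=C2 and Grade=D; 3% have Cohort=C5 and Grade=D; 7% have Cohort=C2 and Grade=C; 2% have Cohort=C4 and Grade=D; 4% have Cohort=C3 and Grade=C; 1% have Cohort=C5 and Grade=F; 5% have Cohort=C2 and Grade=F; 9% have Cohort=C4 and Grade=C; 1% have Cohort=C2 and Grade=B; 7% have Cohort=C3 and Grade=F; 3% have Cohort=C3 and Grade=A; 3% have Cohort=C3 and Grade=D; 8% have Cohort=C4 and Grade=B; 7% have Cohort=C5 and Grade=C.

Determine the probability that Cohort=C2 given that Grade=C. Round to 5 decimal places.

0.25926

P(Grade=C) = 0.07 + 0.04 + 0.09 + 0.07 = 0.27.
P(Cohort=C2 | Grade=C) = 0.07/0.27 = 0.25926.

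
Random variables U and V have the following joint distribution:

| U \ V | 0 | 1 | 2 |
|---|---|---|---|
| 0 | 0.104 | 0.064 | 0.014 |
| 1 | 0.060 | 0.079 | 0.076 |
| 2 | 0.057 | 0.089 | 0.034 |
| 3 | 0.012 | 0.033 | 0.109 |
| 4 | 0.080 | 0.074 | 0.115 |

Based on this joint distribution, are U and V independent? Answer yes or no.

no

P(U=3) = 0.154 and P(V=2) = 0.348, so their product is 0.05359, but P(U=3, V=2) = 0.109. Since these differ, U and V are not independent.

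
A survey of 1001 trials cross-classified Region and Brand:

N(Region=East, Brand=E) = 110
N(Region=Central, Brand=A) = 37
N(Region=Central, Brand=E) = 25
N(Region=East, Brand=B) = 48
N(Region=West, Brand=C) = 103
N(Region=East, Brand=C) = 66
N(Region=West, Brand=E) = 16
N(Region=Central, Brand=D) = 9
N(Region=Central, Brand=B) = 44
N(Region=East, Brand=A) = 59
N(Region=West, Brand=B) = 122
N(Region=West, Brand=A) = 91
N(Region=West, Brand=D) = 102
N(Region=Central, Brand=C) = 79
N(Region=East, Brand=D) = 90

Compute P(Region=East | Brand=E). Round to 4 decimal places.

0.7285

Total with Brand=E: 110 + 16 + 25 = 151.
P(Region=East | Brand=E) = 110/151 = 0.7285.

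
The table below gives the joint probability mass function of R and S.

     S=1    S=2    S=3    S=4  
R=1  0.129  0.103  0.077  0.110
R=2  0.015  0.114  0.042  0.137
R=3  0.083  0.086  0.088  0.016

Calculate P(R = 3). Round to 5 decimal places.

0.27300

P(R=3) = 0.083 + 0.086 + 0.088 + 0.016 = 0.273.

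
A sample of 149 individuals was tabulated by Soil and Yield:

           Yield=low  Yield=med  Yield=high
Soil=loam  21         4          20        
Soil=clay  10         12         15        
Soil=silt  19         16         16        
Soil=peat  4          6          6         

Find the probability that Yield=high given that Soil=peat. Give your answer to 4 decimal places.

0.3750

Total with Soil=peat: 4 + 6 + 6 = 16.
P(Yield=high | Soil=peat) = 6/16 = 0.3750.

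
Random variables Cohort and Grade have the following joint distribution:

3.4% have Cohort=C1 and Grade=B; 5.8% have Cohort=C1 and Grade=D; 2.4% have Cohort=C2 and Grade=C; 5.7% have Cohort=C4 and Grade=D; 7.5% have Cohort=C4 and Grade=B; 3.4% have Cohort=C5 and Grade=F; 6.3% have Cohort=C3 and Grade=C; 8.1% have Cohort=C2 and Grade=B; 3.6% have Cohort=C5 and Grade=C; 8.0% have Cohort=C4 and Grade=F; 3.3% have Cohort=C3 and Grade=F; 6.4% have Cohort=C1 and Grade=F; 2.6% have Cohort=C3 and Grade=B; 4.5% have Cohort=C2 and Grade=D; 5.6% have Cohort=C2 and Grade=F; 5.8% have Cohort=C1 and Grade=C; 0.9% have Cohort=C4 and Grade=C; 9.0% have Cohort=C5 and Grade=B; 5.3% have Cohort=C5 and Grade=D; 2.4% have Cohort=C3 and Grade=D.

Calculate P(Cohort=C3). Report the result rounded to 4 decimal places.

0.1460

P(Cohort=C3) = 0.026 + 0.063 + 0.024 + 0.033 = 0.146.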